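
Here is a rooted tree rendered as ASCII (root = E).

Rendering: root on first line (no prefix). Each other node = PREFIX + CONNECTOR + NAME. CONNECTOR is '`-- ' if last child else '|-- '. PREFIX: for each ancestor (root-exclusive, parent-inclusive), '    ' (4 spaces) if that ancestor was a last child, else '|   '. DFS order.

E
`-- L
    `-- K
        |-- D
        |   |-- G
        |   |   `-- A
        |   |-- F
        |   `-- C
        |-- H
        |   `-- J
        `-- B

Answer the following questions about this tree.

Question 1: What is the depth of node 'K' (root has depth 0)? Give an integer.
Answer: 2

Derivation:
Path from root to K: E -> L -> K
Depth = number of edges = 2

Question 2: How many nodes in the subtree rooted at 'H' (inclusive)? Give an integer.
Subtree rooted at H contains: H, J
Count = 2

Answer: 2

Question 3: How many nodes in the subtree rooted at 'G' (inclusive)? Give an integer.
Answer: 2

Derivation:
Subtree rooted at G contains: A, G
Count = 2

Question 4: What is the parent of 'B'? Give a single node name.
Scan adjacency: B appears as child of K

Answer: K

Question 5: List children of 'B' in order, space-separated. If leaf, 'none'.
Node B's children (from adjacency): (leaf)

Answer: none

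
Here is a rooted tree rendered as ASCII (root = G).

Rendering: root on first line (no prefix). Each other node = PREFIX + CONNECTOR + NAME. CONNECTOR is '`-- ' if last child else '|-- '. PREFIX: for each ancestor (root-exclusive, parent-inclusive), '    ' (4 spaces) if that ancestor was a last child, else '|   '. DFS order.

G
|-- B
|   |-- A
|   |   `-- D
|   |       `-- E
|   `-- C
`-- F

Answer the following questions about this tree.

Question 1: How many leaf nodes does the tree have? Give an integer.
Leaves (nodes with no children): C, E, F

Answer: 3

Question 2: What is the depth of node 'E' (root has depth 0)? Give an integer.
Path from root to E: G -> B -> A -> D -> E
Depth = number of edges = 4

Answer: 4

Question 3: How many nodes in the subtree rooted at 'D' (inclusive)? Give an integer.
Subtree rooted at D contains: D, E
Count = 2

Answer: 2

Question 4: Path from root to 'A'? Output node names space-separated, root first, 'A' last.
Walk down from root: G -> B -> A

Answer: G B A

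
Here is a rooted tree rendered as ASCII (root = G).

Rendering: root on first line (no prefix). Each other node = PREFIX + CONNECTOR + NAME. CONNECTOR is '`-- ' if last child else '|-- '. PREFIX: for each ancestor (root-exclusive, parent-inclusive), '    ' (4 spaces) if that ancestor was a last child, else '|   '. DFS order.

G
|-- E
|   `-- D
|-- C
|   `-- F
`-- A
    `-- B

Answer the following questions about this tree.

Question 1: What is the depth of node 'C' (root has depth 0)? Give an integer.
Path from root to C: G -> C
Depth = number of edges = 1

Answer: 1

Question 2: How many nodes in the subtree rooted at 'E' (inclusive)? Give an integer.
Answer: 2

Derivation:
Subtree rooted at E contains: D, E
Count = 2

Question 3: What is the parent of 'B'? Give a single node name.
Scan adjacency: B appears as child of A

Answer: A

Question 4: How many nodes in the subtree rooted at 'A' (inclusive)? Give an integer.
Answer: 2

Derivation:
Subtree rooted at A contains: A, B
Count = 2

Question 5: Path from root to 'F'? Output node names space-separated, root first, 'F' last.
Walk down from root: G -> C -> F

Answer: G C F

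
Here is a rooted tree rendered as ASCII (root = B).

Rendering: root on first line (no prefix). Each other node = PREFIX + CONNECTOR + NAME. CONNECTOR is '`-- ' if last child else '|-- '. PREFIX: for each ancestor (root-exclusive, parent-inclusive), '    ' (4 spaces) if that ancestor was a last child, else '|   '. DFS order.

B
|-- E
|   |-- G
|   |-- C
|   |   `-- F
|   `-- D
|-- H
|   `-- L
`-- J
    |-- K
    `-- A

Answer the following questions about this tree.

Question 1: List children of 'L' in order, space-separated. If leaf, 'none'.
Node L's children (from adjacency): (leaf)

Answer: none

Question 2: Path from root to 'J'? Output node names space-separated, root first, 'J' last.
Answer: B J

Derivation:
Walk down from root: B -> J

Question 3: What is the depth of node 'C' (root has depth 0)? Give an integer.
Path from root to C: B -> E -> C
Depth = number of edges = 2

Answer: 2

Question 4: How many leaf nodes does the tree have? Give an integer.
Leaves (nodes with no children): A, D, F, G, K, L

Answer: 6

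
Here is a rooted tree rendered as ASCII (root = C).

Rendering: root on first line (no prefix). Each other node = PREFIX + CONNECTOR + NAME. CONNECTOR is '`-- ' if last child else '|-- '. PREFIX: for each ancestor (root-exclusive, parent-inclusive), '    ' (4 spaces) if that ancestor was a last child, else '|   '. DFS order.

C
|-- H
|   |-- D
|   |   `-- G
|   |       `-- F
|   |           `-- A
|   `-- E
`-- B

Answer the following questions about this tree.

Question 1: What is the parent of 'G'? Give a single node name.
Answer: D

Derivation:
Scan adjacency: G appears as child of D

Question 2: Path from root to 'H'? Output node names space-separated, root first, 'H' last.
Walk down from root: C -> H

Answer: C H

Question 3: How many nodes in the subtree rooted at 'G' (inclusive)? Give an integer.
Answer: 3

Derivation:
Subtree rooted at G contains: A, F, G
Count = 3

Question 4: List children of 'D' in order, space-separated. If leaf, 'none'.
Answer: G

Derivation:
Node D's children (from adjacency): G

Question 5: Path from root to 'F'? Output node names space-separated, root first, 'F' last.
Walk down from root: C -> H -> D -> G -> F

Answer: C H D G F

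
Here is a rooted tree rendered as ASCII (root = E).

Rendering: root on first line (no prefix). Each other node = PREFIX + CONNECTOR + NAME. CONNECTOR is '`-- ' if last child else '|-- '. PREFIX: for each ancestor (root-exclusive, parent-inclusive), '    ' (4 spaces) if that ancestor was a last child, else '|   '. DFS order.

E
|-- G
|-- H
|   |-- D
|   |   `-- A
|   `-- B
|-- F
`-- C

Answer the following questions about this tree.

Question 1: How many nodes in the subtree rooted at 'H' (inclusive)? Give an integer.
Subtree rooted at H contains: A, B, D, H
Count = 4

Answer: 4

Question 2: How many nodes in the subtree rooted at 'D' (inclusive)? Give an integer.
Subtree rooted at D contains: A, D
Count = 2

Answer: 2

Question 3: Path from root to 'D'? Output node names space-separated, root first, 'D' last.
Walk down from root: E -> H -> D

Answer: E H D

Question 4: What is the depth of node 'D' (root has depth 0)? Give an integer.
Answer: 2

Derivation:
Path from root to D: E -> H -> D
Depth = number of edges = 2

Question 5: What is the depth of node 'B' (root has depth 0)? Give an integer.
Answer: 2

Derivation:
Path from root to B: E -> H -> B
Depth = number of edges = 2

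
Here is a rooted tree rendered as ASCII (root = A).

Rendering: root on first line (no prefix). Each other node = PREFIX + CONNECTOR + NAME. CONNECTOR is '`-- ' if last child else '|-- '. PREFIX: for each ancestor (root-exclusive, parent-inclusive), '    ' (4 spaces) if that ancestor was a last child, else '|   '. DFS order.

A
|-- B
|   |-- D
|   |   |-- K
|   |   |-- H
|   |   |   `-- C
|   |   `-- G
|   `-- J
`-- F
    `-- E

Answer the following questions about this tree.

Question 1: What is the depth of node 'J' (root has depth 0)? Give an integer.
Answer: 2

Derivation:
Path from root to J: A -> B -> J
Depth = number of edges = 2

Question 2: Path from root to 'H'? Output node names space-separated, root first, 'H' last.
Walk down from root: A -> B -> D -> H

Answer: A B D H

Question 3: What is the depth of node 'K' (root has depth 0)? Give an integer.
Answer: 3

Derivation:
Path from root to K: A -> B -> D -> K
Depth = number of edges = 3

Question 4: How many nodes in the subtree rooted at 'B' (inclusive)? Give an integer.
Answer: 7

Derivation:
Subtree rooted at B contains: B, C, D, G, H, J, K
Count = 7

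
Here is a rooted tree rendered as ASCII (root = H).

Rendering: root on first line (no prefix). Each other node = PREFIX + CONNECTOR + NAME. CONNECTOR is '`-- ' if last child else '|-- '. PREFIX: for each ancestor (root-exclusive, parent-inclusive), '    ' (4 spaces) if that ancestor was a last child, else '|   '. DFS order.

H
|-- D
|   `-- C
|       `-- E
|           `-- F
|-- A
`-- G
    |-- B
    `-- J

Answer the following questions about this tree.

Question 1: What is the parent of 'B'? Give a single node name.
Answer: G

Derivation:
Scan adjacency: B appears as child of G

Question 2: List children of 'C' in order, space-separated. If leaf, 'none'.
Node C's children (from adjacency): E

Answer: E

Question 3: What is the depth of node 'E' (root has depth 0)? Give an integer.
Path from root to E: H -> D -> C -> E
Depth = number of edges = 3

Answer: 3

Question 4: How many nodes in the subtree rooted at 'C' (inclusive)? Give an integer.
Answer: 3

Derivation:
Subtree rooted at C contains: C, E, F
Count = 3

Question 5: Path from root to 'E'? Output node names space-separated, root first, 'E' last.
Walk down from root: H -> D -> C -> E

Answer: H D C E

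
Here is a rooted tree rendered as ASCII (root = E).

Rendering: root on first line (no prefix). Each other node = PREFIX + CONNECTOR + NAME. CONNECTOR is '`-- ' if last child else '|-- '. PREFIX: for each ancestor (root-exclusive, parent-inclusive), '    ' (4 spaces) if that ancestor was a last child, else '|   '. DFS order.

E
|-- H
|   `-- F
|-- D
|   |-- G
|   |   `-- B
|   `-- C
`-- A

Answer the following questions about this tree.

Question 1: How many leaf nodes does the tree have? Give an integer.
Leaves (nodes with no children): A, B, C, F

Answer: 4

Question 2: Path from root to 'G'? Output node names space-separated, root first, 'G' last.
Answer: E D G

Derivation:
Walk down from root: E -> D -> G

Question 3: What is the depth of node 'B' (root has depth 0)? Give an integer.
Answer: 3

Derivation:
Path from root to B: E -> D -> G -> B
Depth = number of edges = 3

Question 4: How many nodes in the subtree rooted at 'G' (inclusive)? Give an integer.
Subtree rooted at G contains: B, G
Count = 2

Answer: 2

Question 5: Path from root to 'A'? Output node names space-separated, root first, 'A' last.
Answer: E A

Derivation:
Walk down from root: E -> A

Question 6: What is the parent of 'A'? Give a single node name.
Answer: E

Derivation:
Scan adjacency: A appears as child of E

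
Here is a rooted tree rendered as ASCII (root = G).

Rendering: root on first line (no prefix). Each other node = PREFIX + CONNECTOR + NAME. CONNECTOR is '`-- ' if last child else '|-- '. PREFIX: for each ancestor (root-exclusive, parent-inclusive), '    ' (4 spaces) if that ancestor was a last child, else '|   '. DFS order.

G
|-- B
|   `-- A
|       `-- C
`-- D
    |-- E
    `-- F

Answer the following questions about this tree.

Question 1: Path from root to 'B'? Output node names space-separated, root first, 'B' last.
Walk down from root: G -> B

Answer: G B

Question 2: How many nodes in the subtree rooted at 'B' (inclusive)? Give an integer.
Answer: 3

Derivation:
Subtree rooted at B contains: A, B, C
Count = 3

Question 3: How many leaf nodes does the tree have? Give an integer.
Answer: 3

Derivation:
Leaves (nodes with no children): C, E, F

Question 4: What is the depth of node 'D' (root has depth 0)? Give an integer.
Path from root to D: G -> D
Depth = number of edges = 1

Answer: 1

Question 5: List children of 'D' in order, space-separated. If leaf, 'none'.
Node D's children (from adjacency): E, F

Answer: E F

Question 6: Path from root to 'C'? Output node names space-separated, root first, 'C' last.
Answer: G B A C

Derivation:
Walk down from root: G -> B -> A -> C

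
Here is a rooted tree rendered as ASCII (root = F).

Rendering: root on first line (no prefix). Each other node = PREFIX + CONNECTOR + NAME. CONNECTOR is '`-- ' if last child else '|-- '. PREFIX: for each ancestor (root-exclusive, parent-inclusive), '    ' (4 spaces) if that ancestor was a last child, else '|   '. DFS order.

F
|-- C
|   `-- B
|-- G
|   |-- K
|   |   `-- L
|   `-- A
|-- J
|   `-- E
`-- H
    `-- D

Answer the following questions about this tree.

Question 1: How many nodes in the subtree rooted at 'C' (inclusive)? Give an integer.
Subtree rooted at C contains: B, C
Count = 2

Answer: 2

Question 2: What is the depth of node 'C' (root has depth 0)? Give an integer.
Answer: 1

Derivation:
Path from root to C: F -> C
Depth = number of edges = 1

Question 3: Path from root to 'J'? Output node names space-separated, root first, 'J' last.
Answer: F J

Derivation:
Walk down from root: F -> J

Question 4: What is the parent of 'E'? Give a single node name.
Scan adjacency: E appears as child of J

Answer: J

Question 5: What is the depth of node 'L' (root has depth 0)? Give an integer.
Answer: 3

Derivation:
Path from root to L: F -> G -> K -> L
Depth = number of edges = 3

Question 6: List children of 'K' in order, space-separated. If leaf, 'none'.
Node K's children (from adjacency): L

Answer: L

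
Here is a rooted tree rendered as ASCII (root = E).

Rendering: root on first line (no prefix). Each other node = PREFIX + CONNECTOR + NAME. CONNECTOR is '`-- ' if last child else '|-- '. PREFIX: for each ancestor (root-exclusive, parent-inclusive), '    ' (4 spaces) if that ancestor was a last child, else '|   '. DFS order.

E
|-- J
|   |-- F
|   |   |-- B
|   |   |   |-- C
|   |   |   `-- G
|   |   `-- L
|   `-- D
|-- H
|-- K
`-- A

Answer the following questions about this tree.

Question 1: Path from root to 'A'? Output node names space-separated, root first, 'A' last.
Walk down from root: E -> A

Answer: E A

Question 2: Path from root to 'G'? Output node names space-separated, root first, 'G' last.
Walk down from root: E -> J -> F -> B -> G

Answer: E J F B G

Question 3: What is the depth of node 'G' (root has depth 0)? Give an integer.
Answer: 4

Derivation:
Path from root to G: E -> J -> F -> B -> G
Depth = number of edges = 4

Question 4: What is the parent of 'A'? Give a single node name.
Answer: E

Derivation:
Scan adjacency: A appears as child of E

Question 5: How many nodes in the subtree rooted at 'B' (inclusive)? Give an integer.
Subtree rooted at B contains: B, C, G
Count = 3

Answer: 3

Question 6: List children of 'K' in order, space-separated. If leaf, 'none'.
Node K's children (from adjacency): (leaf)

Answer: none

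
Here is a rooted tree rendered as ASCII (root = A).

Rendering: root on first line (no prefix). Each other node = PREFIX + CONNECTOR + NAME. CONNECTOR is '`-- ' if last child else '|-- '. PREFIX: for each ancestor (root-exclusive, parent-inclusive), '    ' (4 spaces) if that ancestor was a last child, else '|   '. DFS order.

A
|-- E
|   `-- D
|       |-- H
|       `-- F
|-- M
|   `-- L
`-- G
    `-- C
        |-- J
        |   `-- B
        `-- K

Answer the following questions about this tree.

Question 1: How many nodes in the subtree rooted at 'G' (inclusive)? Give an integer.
Subtree rooted at G contains: B, C, G, J, K
Count = 5

Answer: 5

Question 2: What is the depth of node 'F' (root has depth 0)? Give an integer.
Answer: 3

Derivation:
Path from root to F: A -> E -> D -> F
Depth = number of edges = 3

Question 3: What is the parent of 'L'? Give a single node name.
Answer: M

Derivation:
Scan adjacency: L appears as child of M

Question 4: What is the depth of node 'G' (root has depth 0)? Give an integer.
Answer: 1

Derivation:
Path from root to G: A -> G
Depth = number of edges = 1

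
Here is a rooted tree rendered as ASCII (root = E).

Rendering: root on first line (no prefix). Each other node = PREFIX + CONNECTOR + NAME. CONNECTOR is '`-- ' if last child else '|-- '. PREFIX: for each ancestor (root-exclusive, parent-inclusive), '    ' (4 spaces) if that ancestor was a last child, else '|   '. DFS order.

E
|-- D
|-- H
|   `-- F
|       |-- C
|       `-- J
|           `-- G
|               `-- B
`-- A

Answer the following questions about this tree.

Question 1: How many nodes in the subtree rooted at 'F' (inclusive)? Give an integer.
Answer: 5

Derivation:
Subtree rooted at F contains: B, C, F, G, J
Count = 5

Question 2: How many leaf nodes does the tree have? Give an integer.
Answer: 4

Derivation:
Leaves (nodes with no children): A, B, C, D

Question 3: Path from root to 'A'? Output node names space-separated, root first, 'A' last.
Walk down from root: E -> A

Answer: E A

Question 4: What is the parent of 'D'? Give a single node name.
Answer: E

Derivation:
Scan adjacency: D appears as child of E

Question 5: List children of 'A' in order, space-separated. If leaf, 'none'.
Node A's children (from adjacency): (leaf)

Answer: none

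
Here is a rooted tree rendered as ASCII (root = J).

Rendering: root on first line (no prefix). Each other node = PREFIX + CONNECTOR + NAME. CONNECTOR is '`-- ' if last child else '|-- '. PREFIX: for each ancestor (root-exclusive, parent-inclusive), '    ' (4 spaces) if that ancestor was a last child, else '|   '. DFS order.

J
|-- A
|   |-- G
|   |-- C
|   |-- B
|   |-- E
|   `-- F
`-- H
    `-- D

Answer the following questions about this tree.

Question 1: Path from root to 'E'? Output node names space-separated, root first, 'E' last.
Walk down from root: J -> A -> E

Answer: J A E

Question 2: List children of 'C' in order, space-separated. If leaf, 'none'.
Answer: none

Derivation:
Node C's children (from adjacency): (leaf)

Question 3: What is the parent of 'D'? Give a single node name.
Scan adjacency: D appears as child of H

Answer: H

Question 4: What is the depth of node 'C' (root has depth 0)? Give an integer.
Path from root to C: J -> A -> C
Depth = number of edges = 2

Answer: 2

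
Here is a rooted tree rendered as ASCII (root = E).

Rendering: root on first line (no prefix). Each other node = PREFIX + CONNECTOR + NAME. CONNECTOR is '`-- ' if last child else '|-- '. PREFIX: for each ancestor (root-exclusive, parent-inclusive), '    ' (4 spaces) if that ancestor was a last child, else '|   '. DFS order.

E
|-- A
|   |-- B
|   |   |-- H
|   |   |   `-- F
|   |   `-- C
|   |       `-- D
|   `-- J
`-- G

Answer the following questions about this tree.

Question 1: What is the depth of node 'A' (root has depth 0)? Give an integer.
Path from root to A: E -> A
Depth = number of edges = 1

Answer: 1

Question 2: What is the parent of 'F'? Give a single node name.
Answer: H

Derivation:
Scan adjacency: F appears as child of H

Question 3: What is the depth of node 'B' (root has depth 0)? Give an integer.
Answer: 2

Derivation:
Path from root to B: E -> A -> B
Depth = number of edges = 2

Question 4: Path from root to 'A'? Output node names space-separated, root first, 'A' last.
Walk down from root: E -> A

Answer: E A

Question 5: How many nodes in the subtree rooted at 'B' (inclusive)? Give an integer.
Answer: 5

Derivation:
Subtree rooted at B contains: B, C, D, F, H
Count = 5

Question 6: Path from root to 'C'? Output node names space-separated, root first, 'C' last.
Walk down from root: E -> A -> B -> C

Answer: E A B C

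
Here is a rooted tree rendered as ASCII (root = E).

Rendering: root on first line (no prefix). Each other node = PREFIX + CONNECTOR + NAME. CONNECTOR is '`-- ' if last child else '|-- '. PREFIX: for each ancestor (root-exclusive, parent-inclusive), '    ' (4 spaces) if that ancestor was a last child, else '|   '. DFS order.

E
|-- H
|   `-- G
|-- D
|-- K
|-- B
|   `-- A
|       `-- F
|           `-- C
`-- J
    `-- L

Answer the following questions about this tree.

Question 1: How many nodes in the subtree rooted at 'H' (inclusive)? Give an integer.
Answer: 2

Derivation:
Subtree rooted at H contains: G, H
Count = 2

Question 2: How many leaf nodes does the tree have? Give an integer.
Leaves (nodes with no children): C, D, G, K, L

Answer: 5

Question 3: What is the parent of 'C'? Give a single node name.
Scan adjacency: C appears as child of F

Answer: F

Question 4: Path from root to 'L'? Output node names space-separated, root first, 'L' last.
Answer: E J L

Derivation:
Walk down from root: E -> J -> L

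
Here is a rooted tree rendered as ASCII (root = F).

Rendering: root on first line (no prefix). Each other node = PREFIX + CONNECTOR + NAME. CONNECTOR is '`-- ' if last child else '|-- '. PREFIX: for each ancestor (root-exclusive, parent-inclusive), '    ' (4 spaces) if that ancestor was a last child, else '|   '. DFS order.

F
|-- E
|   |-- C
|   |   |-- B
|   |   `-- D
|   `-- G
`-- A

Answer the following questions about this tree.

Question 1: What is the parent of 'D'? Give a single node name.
Scan adjacency: D appears as child of C

Answer: C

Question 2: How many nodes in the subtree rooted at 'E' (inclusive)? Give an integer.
Subtree rooted at E contains: B, C, D, E, G
Count = 5

Answer: 5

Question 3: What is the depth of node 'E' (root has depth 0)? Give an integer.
Answer: 1

Derivation:
Path from root to E: F -> E
Depth = number of edges = 1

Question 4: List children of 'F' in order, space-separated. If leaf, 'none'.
Answer: E A

Derivation:
Node F's children (from adjacency): E, A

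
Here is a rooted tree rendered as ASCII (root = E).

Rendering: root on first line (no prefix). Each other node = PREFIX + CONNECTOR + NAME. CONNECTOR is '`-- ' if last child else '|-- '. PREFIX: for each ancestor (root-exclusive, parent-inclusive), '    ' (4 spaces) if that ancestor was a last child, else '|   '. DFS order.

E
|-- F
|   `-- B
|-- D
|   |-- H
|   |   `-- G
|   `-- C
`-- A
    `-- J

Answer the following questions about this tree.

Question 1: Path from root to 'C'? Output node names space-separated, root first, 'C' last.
Answer: E D C

Derivation:
Walk down from root: E -> D -> C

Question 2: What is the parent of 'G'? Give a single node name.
Answer: H

Derivation:
Scan adjacency: G appears as child of H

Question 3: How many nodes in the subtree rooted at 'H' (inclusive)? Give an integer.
Answer: 2

Derivation:
Subtree rooted at H contains: G, H
Count = 2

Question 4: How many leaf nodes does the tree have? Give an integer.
Leaves (nodes with no children): B, C, G, J

Answer: 4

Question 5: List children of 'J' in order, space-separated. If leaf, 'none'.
Answer: none

Derivation:
Node J's children (from adjacency): (leaf)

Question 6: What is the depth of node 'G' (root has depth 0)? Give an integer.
Answer: 3

Derivation:
Path from root to G: E -> D -> H -> G
Depth = number of edges = 3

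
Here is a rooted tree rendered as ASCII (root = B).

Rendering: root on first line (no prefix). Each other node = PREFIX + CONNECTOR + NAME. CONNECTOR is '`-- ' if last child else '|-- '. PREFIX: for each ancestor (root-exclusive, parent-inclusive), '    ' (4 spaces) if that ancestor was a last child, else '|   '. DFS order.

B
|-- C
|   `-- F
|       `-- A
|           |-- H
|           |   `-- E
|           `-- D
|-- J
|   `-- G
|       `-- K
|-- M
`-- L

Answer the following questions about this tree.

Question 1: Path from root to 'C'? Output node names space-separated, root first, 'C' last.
Walk down from root: B -> C

Answer: B C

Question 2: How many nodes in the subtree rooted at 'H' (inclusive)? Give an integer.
Answer: 2

Derivation:
Subtree rooted at H contains: E, H
Count = 2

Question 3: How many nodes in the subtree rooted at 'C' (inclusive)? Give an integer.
Answer: 6

Derivation:
Subtree rooted at C contains: A, C, D, E, F, H
Count = 6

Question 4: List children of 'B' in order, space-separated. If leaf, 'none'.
Node B's children (from adjacency): C, J, M, L

Answer: C J M L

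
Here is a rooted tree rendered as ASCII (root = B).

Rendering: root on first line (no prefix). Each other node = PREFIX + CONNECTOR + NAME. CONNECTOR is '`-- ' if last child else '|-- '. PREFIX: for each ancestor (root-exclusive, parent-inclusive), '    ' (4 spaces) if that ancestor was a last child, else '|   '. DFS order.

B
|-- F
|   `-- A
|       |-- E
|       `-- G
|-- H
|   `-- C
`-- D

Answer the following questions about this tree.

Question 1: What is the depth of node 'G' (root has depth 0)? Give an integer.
Path from root to G: B -> F -> A -> G
Depth = number of edges = 3

Answer: 3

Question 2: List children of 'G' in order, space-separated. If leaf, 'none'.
Node G's children (from adjacency): (leaf)

Answer: none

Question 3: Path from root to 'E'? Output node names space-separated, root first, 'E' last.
Walk down from root: B -> F -> A -> E

Answer: B F A E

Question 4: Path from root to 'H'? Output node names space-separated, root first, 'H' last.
Answer: B H

Derivation:
Walk down from root: B -> H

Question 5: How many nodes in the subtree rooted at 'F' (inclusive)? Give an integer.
Subtree rooted at F contains: A, E, F, G
Count = 4

Answer: 4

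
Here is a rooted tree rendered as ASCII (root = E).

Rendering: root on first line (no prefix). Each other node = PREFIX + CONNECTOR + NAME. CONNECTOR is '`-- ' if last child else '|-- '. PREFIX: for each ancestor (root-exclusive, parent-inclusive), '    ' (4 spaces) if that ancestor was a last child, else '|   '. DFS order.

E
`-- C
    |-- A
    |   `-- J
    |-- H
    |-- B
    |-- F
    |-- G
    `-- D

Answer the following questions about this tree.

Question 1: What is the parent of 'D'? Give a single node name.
Answer: C

Derivation:
Scan adjacency: D appears as child of C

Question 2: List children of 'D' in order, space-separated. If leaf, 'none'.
Node D's children (from adjacency): (leaf)

Answer: none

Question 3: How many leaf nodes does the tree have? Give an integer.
Leaves (nodes with no children): B, D, F, G, H, J

Answer: 6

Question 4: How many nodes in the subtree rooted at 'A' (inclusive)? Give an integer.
Subtree rooted at A contains: A, J
Count = 2

Answer: 2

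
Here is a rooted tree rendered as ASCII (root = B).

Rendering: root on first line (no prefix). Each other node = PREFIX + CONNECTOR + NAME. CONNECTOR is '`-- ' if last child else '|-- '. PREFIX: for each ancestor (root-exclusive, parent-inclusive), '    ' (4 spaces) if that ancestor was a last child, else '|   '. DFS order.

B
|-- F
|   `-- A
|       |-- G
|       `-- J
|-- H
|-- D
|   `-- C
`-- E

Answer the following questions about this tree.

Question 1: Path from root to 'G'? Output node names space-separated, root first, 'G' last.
Answer: B F A G

Derivation:
Walk down from root: B -> F -> A -> G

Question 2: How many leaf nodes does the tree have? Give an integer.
Answer: 5

Derivation:
Leaves (nodes with no children): C, E, G, H, J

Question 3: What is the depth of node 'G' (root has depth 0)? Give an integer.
Answer: 3

Derivation:
Path from root to G: B -> F -> A -> G
Depth = number of edges = 3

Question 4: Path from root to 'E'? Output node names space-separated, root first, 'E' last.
Answer: B E

Derivation:
Walk down from root: B -> E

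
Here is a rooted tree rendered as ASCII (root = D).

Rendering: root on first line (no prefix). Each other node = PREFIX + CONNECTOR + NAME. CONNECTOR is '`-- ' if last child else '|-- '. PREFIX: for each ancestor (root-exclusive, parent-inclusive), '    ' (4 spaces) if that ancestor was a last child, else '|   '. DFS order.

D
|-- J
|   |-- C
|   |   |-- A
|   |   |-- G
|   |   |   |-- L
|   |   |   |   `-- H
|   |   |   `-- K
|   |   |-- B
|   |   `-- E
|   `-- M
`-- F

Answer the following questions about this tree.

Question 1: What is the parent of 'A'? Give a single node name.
Scan adjacency: A appears as child of C

Answer: C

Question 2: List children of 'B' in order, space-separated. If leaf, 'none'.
Node B's children (from adjacency): (leaf)

Answer: none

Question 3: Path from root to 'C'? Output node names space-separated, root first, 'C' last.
Answer: D J C

Derivation:
Walk down from root: D -> J -> C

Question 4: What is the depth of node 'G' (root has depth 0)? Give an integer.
Path from root to G: D -> J -> C -> G
Depth = number of edges = 3

Answer: 3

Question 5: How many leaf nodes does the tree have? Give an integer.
Answer: 7

Derivation:
Leaves (nodes with no children): A, B, E, F, H, K, M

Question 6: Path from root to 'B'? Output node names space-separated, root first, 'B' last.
Walk down from root: D -> J -> C -> B

Answer: D J C B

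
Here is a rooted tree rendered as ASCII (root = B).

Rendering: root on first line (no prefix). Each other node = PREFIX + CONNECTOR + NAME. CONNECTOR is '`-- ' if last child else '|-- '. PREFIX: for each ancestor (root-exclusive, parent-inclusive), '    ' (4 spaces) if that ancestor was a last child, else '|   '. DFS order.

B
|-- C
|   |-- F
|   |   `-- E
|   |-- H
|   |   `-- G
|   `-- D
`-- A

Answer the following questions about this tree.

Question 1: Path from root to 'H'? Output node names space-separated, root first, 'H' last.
Walk down from root: B -> C -> H

Answer: B C H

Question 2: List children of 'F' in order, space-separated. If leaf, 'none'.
Node F's children (from adjacency): E

Answer: E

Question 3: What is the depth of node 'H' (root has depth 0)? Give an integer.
Path from root to H: B -> C -> H
Depth = number of edges = 2

Answer: 2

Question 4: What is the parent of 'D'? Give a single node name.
Answer: C

Derivation:
Scan adjacency: D appears as child of C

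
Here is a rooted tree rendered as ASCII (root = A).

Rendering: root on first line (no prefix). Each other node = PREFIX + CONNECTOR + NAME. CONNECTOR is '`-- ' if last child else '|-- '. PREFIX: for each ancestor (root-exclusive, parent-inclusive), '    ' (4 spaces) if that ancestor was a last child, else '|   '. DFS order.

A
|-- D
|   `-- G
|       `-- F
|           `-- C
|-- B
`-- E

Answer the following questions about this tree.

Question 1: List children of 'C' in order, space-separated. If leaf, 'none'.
Node C's children (from adjacency): (leaf)

Answer: none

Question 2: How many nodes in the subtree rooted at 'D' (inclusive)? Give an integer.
Answer: 4

Derivation:
Subtree rooted at D contains: C, D, F, G
Count = 4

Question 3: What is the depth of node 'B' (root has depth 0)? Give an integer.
Path from root to B: A -> B
Depth = number of edges = 1

Answer: 1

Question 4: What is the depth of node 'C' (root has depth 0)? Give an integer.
Path from root to C: A -> D -> G -> F -> C
Depth = number of edges = 4

Answer: 4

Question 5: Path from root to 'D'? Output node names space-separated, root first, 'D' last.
Answer: A D

Derivation:
Walk down from root: A -> D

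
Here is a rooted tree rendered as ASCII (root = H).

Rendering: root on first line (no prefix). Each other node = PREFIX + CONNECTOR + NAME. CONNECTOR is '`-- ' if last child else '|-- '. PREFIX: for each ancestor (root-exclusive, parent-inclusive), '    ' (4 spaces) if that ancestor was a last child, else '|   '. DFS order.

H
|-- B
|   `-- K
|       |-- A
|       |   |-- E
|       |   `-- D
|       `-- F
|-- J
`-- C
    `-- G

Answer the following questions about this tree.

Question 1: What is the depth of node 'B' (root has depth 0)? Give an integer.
Answer: 1

Derivation:
Path from root to B: H -> B
Depth = number of edges = 1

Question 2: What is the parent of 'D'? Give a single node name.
Answer: A

Derivation:
Scan adjacency: D appears as child of A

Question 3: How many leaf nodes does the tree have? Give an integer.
Answer: 5

Derivation:
Leaves (nodes with no children): D, E, F, G, J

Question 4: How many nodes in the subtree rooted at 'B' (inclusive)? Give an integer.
Subtree rooted at B contains: A, B, D, E, F, K
Count = 6

Answer: 6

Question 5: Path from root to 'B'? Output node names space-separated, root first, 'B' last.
Walk down from root: H -> B

Answer: H B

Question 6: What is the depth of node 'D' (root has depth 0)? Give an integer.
Answer: 4

Derivation:
Path from root to D: H -> B -> K -> A -> D
Depth = number of edges = 4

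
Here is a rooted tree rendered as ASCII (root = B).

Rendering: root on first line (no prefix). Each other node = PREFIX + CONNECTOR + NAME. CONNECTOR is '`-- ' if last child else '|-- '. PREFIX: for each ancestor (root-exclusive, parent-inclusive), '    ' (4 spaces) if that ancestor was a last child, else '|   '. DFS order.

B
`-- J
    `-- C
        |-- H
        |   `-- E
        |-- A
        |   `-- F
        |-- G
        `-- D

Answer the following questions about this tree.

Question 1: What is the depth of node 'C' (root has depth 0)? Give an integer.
Answer: 2

Derivation:
Path from root to C: B -> J -> C
Depth = number of edges = 2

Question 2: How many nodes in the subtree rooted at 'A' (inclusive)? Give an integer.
Subtree rooted at A contains: A, F
Count = 2

Answer: 2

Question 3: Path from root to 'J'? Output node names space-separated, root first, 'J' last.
Answer: B J

Derivation:
Walk down from root: B -> J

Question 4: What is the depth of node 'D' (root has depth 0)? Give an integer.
Answer: 3

Derivation:
Path from root to D: B -> J -> C -> D
Depth = number of edges = 3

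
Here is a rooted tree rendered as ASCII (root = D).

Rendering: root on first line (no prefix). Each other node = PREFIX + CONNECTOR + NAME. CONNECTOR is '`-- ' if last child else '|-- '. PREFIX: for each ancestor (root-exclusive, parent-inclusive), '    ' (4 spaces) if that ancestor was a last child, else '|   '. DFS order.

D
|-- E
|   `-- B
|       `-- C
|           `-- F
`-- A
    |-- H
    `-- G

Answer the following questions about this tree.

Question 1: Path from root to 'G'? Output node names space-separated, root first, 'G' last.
Answer: D A G

Derivation:
Walk down from root: D -> A -> G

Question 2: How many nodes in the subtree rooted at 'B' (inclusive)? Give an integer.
Answer: 3

Derivation:
Subtree rooted at B contains: B, C, F
Count = 3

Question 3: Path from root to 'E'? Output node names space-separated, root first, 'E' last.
Walk down from root: D -> E

Answer: D E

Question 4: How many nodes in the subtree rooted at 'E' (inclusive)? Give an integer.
Subtree rooted at E contains: B, C, E, F
Count = 4

Answer: 4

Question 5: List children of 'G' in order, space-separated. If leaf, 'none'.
Answer: none

Derivation:
Node G's children (from adjacency): (leaf)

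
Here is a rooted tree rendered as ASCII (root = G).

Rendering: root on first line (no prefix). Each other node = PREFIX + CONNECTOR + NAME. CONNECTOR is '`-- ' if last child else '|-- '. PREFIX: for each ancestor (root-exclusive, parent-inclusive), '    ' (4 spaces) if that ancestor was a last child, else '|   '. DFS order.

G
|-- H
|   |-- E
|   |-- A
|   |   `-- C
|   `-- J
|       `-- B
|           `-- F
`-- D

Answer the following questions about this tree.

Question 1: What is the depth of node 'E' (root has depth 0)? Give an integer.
Answer: 2

Derivation:
Path from root to E: G -> H -> E
Depth = number of edges = 2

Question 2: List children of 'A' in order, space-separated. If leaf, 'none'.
Answer: C

Derivation:
Node A's children (from adjacency): C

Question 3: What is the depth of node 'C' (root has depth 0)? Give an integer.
Answer: 3

Derivation:
Path from root to C: G -> H -> A -> C
Depth = number of edges = 3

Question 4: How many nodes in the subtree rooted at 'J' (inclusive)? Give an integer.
Subtree rooted at J contains: B, F, J
Count = 3

Answer: 3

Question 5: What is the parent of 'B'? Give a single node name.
Answer: J

Derivation:
Scan adjacency: B appears as child of J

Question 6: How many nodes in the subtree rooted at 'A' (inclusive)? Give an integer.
Answer: 2

Derivation:
Subtree rooted at A contains: A, C
Count = 2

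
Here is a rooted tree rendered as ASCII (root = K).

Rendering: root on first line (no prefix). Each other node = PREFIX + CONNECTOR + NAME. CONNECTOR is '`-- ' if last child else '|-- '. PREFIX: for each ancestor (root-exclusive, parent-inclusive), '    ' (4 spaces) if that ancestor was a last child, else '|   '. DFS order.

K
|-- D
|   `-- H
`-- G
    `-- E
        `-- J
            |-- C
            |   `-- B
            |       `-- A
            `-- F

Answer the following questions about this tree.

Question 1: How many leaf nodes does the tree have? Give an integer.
Answer: 3

Derivation:
Leaves (nodes with no children): A, F, H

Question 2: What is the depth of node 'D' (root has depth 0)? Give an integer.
Path from root to D: K -> D
Depth = number of edges = 1

Answer: 1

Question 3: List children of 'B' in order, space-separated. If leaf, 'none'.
Answer: A

Derivation:
Node B's children (from adjacency): A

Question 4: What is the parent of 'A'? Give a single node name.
Answer: B

Derivation:
Scan adjacency: A appears as child of B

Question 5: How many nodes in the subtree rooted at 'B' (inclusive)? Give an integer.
Subtree rooted at B contains: A, B
Count = 2

Answer: 2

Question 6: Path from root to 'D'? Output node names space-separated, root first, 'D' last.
Walk down from root: K -> D

Answer: K D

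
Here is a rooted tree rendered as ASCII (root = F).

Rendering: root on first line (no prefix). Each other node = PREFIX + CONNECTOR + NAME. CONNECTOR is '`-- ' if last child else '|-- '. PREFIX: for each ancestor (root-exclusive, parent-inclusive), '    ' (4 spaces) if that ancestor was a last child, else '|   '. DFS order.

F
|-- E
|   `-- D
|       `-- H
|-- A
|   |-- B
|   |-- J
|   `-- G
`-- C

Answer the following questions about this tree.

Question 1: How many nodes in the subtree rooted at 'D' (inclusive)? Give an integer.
Subtree rooted at D contains: D, H
Count = 2

Answer: 2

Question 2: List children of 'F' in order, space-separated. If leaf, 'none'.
Answer: E A C

Derivation:
Node F's children (from adjacency): E, A, C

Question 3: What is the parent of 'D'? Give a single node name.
Answer: E

Derivation:
Scan adjacency: D appears as child of E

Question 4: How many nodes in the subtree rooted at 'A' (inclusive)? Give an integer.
Answer: 4

Derivation:
Subtree rooted at A contains: A, B, G, J
Count = 4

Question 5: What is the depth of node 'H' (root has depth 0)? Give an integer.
Answer: 3

Derivation:
Path from root to H: F -> E -> D -> H
Depth = number of edges = 3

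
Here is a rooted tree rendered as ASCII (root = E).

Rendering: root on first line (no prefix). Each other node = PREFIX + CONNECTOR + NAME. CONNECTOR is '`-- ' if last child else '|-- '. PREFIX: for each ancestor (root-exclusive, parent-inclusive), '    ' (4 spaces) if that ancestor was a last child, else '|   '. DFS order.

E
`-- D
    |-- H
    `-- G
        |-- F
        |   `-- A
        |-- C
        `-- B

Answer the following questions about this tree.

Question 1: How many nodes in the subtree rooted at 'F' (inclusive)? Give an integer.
Answer: 2

Derivation:
Subtree rooted at F contains: A, F
Count = 2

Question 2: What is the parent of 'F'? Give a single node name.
Scan adjacency: F appears as child of G

Answer: G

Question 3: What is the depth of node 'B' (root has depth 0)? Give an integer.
Answer: 3

Derivation:
Path from root to B: E -> D -> G -> B
Depth = number of edges = 3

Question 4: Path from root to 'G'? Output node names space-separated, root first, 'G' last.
Walk down from root: E -> D -> G

Answer: E D G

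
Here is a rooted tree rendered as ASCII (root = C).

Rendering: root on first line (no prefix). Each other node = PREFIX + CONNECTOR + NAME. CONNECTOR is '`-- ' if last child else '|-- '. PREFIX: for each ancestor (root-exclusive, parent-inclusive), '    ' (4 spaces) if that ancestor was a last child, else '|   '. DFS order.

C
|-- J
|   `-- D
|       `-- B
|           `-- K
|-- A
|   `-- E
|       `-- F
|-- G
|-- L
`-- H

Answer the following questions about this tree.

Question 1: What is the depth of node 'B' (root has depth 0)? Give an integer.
Path from root to B: C -> J -> D -> B
Depth = number of edges = 3

Answer: 3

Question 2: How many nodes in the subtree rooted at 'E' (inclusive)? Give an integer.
Answer: 2

Derivation:
Subtree rooted at E contains: E, F
Count = 2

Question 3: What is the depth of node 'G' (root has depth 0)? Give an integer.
Path from root to G: C -> G
Depth = number of edges = 1

Answer: 1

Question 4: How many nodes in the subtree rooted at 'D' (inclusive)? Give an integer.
Subtree rooted at D contains: B, D, K
Count = 3

Answer: 3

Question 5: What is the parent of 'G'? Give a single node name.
Answer: C

Derivation:
Scan adjacency: G appears as child of C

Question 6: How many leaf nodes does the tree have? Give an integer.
Leaves (nodes with no children): F, G, H, K, L

Answer: 5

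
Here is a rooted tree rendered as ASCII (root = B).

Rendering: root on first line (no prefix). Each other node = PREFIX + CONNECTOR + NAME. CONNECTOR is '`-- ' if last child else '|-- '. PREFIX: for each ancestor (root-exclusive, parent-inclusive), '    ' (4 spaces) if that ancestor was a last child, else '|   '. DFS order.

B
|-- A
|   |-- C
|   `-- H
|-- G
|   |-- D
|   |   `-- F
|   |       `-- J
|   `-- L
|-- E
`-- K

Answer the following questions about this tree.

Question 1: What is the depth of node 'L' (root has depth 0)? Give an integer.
Path from root to L: B -> G -> L
Depth = number of edges = 2

Answer: 2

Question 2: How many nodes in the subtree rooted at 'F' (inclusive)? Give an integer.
Answer: 2

Derivation:
Subtree rooted at F contains: F, J
Count = 2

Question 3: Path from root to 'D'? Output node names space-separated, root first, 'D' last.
Walk down from root: B -> G -> D

Answer: B G D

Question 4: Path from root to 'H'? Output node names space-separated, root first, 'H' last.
Answer: B A H

Derivation:
Walk down from root: B -> A -> H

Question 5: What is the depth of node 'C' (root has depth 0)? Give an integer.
Path from root to C: B -> A -> C
Depth = number of edges = 2

Answer: 2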